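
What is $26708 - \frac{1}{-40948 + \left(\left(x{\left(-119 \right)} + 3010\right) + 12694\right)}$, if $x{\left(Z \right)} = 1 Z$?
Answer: $\frac{677395005}{25363} \approx 26708.0$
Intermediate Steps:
$x{\left(Z \right)} = Z$
$26708 - \frac{1}{-40948 + \left(\left(x{\left(-119 \right)} + 3010\right) + 12694\right)} = 26708 - \frac{1}{-40948 + \left(\left(-119 + 3010\right) + 12694\right)} = 26708 - \frac{1}{-40948 + \left(2891 + 12694\right)} = 26708 - \frac{1}{-40948 + 15585} = 26708 - \frac{1}{-25363} = 26708 - - \frac{1}{25363} = 26708 + \frac{1}{25363} = \frac{677395005}{25363}$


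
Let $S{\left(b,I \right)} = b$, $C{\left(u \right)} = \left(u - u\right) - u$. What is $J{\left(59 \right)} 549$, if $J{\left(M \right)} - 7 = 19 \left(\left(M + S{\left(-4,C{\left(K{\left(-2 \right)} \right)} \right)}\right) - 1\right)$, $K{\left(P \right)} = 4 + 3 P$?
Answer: $567117$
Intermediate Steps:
$C{\left(u \right)} = - u$ ($C{\left(u \right)} = 0 - u = - u$)
$J{\left(M \right)} = -88 + 19 M$ ($J{\left(M \right)} = 7 + 19 \left(\left(M - 4\right) - 1\right) = 7 + 19 \left(\left(-4 + M\right) - 1\right) = 7 + 19 \left(-5 + M\right) = 7 + \left(-95 + 19 M\right) = -88 + 19 M$)
$J{\left(59 \right)} 549 = \left(-88 + 19 \cdot 59\right) 549 = \left(-88 + 1121\right) 549 = 1033 \cdot 549 = 567117$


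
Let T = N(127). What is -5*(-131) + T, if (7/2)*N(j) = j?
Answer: 4839/7 ≈ 691.29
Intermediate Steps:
N(j) = 2*j/7
T = 254/7 (T = (2/7)*127 = 254/7 ≈ 36.286)
-5*(-131) + T = -5*(-131) + 254/7 = 655 + 254/7 = 4839/7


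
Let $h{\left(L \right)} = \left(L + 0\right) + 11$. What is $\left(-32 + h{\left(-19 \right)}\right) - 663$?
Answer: $-703$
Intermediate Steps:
$h{\left(L \right)} = 11 + L$ ($h{\left(L \right)} = L + 11 = 11 + L$)
$\left(-32 + h{\left(-19 \right)}\right) - 663 = \left(-32 + \left(11 - 19\right)\right) - 663 = \left(-32 - 8\right) - 663 = -40 - 663 = -703$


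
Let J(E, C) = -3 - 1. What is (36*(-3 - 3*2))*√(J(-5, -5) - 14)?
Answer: -972*I*√2 ≈ -1374.6*I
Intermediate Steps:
J(E, C) = -4
(36*(-3 - 3*2))*√(J(-5, -5) - 14) = (36*(-3 - 3*2))*√(-4 - 14) = (36*(-3 - 6))*√(-18) = (36*(-9))*(3*I*√2) = -972*I*√2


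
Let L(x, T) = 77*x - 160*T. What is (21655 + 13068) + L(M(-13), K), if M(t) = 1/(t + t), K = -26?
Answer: 1010881/26 ≈ 38880.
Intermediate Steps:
M(t) = 1/(2*t)
L(x, T) = -160*T + 77*x
(21655 + 13068) + L(M(-13), K) = (21655 + 13068) + (-160*(-26) + 77*((½)/(-13))) = 34723 + (4160 + 77*((½)*(-1/13))) = 34723 + (4160 + 77*(-1/26)) = 34723 + (4160 - 77/26) = 34723 + 108083/26 = 1010881/26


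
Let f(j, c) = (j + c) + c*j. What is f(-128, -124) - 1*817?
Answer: 14803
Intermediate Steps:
f(j, c) = c + j + c*j (f(j, c) = (c + j) + c*j = c + j + c*j)
f(-128, -124) - 1*817 = (-124 - 128 - 124*(-128)) - 1*817 = (-124 - 128 + 15872) - 817 = 15620 - 817 = 14803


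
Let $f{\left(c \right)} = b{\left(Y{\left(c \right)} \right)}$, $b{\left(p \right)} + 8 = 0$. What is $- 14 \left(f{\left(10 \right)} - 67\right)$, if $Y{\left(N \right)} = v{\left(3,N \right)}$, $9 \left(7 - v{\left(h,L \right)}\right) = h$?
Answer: $1050$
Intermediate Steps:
$v{\left(h,L \right)} = 7 - \frac{h}{9}$
$Y{\left(N \right)} = \frac{20}{3}$ ($Y{\left(N \right)} = 7 - \frac{1}{3} = \frac{20}{3}$)
$b{\left(p \right)} = -8$ ($b{\left(p \right)} = -8 + 0 = -8$)
$f{\left(c \right)} = -8$
$- 14 \left(f{\left(10 \right)} - 67\right) = - 14 \left(-8 - 67\right) = \left(-14\right) \left(-75\right) = 1050$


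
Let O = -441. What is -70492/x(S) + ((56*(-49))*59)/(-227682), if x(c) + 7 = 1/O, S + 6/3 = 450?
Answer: 126400783817/12555036 ≈ 10068.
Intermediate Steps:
S = 448 (S = -2 + 450 = 448)
x(c) = -3088/441 (x(c) = -7 + 1/(-441) = -7 - 1/441 = -3088/441)
-70492/x(S) + ((56*(-49))*59)/(-227682) = -70492/(-3088/441) + ((56*(-49))*59)/(-227682) = -70492*(-441/3088) - 2744*59*(-1/227682) = 7771743/772 - 161896*(-1/227682) = 7771743/772 + 11564/16263 = 126400783817/12555036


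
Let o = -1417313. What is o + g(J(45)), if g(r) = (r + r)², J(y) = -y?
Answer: -1409213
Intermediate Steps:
g(r) = 4*r² (g(r) = (2*r)² = 4*r²)
o + g(J(45)) = -1417313 + 4*(-1*45)² = -1417313 + 4*(-45)² = -1417313 + 4*2025 = -1417313 + 8100 = -1409213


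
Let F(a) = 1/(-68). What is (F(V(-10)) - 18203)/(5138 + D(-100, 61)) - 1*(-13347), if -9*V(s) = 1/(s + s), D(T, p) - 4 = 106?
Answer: 4761826003/356864 ≈ 13344.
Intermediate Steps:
D(T, p) = 110 (D(T, p) = 4 + 106 = 110)
V(s) = -1/(18*s) (V(s) = -1/(9*(s + s)) = -1/(2*s)/9 = -1/(18*s))
F(a) = -1/68
(F(V(-10)) - 18203)/(5138 + D(-100, 61)) - 1*(-13347) = (-1/68 - 18203)/(5138 + 110) - 1*(-13347) = -1237805/68/5248 + 13347 = -1237805/68*1/5248 + 13347 = -1237805/356864 + 13347 = 4761826003/356864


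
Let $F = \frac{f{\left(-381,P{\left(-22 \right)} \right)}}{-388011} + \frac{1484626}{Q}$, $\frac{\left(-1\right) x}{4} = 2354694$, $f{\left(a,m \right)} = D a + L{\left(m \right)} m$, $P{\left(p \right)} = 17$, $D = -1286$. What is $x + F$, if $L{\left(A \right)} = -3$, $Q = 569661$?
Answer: $- \frac{693958784450774075}{73678244757} \approx -9.4188 \cdot 10^{6}$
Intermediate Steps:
$f{\left(a,m \right)} = - 1286 a - 3 m$
$x = -9418776$ ($x = \left(-4\right) 2354694 = -9418776$)
$F = \frac{98988583357}{73678244757}$ ($F = \frac{\left(-1286\right) \left(-381\right) - 51}{-388011} + \frac{1484626}{569661} = \left(489966 - 51\right) \left(- \frac{1}{388011}\right) + 1484626 \cdot \frac{1}{569661} = 489915 \left(- \frac{1}{388011}\right) + \frac{1484626}{569661} = - \frac{163305}{129337} + \frac{1484626}{569661} = \frac{98988583357}{73678244757} \approx 1.3435$)
$x + F = -9418776 + \frac{98988583357}{73678244757} = - \frac{693958784450774075}{73678244757}$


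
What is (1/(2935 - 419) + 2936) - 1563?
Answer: 3454469/2516 ≈ 1373.0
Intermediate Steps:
(1/(2935 - 419) + 2936) - 1563 = (1/2516 + 2936) - 1563 = 7386977/2516 - 1563 = 3454469/2516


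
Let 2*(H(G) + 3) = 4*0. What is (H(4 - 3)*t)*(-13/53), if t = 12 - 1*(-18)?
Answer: 1170/53 ≈ 22.075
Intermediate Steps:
t = 30 (t = 12 + 18 = 30)
H(G) = -3 (H(G) = -3 + (4*0)/2 = -3 + (1/2)*0 = -3 + 0 = -3)
(H(4 - 3)*t)*(-13/53) = (-3*30)*(-13/53) = -(-1170)/53 = -90*(-13/53) = 1170/53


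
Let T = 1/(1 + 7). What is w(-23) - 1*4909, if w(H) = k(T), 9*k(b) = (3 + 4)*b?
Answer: -353441/72 ≈ -4908.9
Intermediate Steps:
T = ⅛ (T = 1/8 = ⅛ ≈ 0.12500)
k(b) = 7*b/9 (k(b) = ((3 + 4)*b)/9 = (7*b)/9 = 7*b/9)
w(H) = 7/72 (w(H) = (7/9)*(⅛) = 7/72)
w(-23) - 1*4909 = 7/72 - 1*4909 = 7/72 - 4909 = -353441/72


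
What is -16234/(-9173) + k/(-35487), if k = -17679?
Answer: 246088475/108507417 ≈ 2.2679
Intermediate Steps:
-16234/(-9173) + k/(-35487) = -16234/(-9173) - 17679/(-35487) = -16234*(-1/9173) - 17679*(-1/35487) = 16234/9173 + 5893/11829 = 246088475/108507417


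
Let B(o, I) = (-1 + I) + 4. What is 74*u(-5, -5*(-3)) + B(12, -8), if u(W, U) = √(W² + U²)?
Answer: -5 + 370*√10 ≈ 1165.0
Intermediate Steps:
B(o, I) = 3 + I
u(W, U) = √(U² + W²)
74*u(-5, -5*(-3)) + B(12, -8) = 74*√((-5*(-3))² + (-5)²) + (3 - 8) = 74*√(15² + 25) - 5 = 74*√(225 + 25) - 5 = 74*√250 - 5 = 74*(5*√10) - 5 = 370*√10 - 5 = -5 + 370*√10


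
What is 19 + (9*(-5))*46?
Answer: -2051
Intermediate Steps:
19 + (9*(-5))*46 = 19 - 45*46 = 19 - 2070 = -2051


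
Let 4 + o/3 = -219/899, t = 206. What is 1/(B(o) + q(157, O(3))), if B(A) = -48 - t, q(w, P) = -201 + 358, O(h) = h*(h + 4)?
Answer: -1/97 ≈ -0.010309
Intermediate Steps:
O(h) = h*(4 + h)
q(w, P) = 157
o = -11445/899 (o = -12 + 3*(-219/899) = -12 - 657/899 = -11445/899 ≈ -12.731)
B(A) = -254 (B(A) = -48 - 1*206 = -48 - 206 = -254)
1/(B(o) + q(157, O(3))) = 1/(-254 + 157) = 1/(-97) = -1/97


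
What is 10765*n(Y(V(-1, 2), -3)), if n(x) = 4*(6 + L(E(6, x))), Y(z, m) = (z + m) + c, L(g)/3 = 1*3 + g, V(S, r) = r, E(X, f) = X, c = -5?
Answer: 1420980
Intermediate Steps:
L(g) = 9 + 3*g (L(g) = 3*(1*3 + g) = 3*(3 + g) = 9 + 3*g)
Y(z, m) = -5 + m + z (Y(z, m) = (z + m) - 5 = (m + z) - 5 = -5 + m + z)
n(x) = 132 (n(x) = 4*(6 + (9 + 3*6)) = 4*(6 + (9 + 18)) = 4*(6 + 27) = 4*33 = 132)
10765*n(Y(V(-1, 2), -3)) = 10765*132 = 1420980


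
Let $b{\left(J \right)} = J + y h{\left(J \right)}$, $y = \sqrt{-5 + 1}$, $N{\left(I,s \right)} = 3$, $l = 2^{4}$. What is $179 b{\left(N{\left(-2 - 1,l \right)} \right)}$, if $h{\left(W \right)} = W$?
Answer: $537 + 1074 i \approx 537.0 + 1074.0 i$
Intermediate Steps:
$l = 16$
$y = 2 i$ ($y = \sqrt{-4} = 2 i \approx 2.0 i$)
$b{\left(J \right)} = J + 2 i J$
$179 b{\left(N{\left(-2 - 1,l \right)} \right)} = 179 \cdot 3 \left(1 + 2 i\right) = 179 \left(3 + 6 i\right) = 537 + 1074 i$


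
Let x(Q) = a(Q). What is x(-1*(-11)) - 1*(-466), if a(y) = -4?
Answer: 462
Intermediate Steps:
x(Q) = -4
x(-1*(-11)) - 1*(-466) = -4 - 1*(-466) = -4 + 466 = 462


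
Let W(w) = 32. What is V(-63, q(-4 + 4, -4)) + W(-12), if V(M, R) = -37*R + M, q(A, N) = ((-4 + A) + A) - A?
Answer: 117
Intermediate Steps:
q(A, N) = -4 + A (q(A, N) = (-4 + 2*A) - A = -4 + A)
V(M, R) = M - 37*R
V(-63, q(-4 + 4, -4)) + W(-12) = (-63 - 37*(-4 + (-4 + 4))) + 32 = (-63 - 37*(-4 + 0)) + 32 = (-63 - 37*(-4)) + 32 = (-63 + 148) + 32 = 85 + 32 = 117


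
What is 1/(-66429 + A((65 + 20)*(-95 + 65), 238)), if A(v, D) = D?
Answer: -1/66191 ≈ -1.5108e-5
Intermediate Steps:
1/(-66429 + A((65 + 20)*(-95 + 65), 238)) = 1/(-66429 + 238) = 1/(-66191) = -1/66191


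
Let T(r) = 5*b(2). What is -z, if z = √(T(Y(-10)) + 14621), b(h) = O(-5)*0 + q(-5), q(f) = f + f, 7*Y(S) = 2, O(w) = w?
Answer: -3*√1619 ≈ -120.71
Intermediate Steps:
Y(S) = 2/7 (Y(S) = (⅐)*2 = 2/7)
q(f) = 2*f
b(h) = -10 (b(h) = -5*0 + 2*(-5) = 0 - 10 = -10)
T(r) = -50 (T(r) = 5*(-10) = -50)
z = 3*√1619 (z = √(-50 + 14621) = √14571 = 3*√1619 ≈ 120.71)
-z = -3*√1619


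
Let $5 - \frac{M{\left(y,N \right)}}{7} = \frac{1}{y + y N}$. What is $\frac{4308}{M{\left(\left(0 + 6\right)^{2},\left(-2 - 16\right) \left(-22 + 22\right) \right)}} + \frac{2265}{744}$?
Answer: $\frac{39407839}{310744} \approx 126.82$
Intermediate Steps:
$M{\left(y,N \right)} = 35 - \frac{7}{y + N y}$ ($M{\left(y,N \right)} = 35 - \frac{7}{y + y N} = 35 - \frac{7}{y + N y}$)
$\frac{4308}{M{\left(\left(0 + 6\right)^{2},\left(-2 - 16\right) \left(-22 + 22\right) \right)}} + \frac{2265}{744} = \frac{4308}{7 \frac{1}{\left(0 + 6\right)^{2}} \frac{1}{1 + \left(-2 - 16\right) \left(-22 + 22\right)} \left(-1 + 5 \left(0 + 6\right)^{2} + 5 \left(-2 - 16\right) \left(-22 + 22\right) \left(0 + 6\right)^{2}\right)} + \frac{2265}{744} = \frac{4308}{7 \frac{1}{6^{2}} \frac{1}{1 + \left(-2 - 16\right) 0} \left(-1 + 5 \cdot 6^{2} + 5 \left(-2 - 16\right) 0 \cdot 6^{2}\right)} + 2265 \cdot \frac{1}{744} = \frac{4308}{7 \cdot \frac{1}{36} \frac{1}{1 + \left(-2 - 16\right) 0} \left(-1 + 5 \cdot 36 + 5 \left(-2 - 16\right) 0 \cdot 36\right)} + \frac{755}{248} = \frac{4308}{7 \cdot \frac{1}{36} \frac{1}{1 - 0} \left(-1 + 180 + 5 \left(\left(-18\right) 0\right) 36\right)} + \frac{755}{248} = \frac{4308}{7 \cdot \frac{1}{36} \frac{1}{1 + 0} \left(-1 + 180 + 5 \cdot 0 \cdot 36\right)} + \frac{755}{248} = \frac{4308}{7 \cdot \frac{1}{36} \cdot 1^{-1} \left(-1 + 180 + 0\right)} + \frac{755}{248} = \frac{4308}{7 \cdot \frac{1}{36} \cdot 1 \cdot 179} + \frac{755}{248} = \frac{4308}{\frac{1253}{36}} + \frac{755}{248} = 4308 \cdot \frac{36}{1253} + \frac{755}{248} = \frac{155088}{1253} + \frac{755}{248} = \frac{39407839}{310744}$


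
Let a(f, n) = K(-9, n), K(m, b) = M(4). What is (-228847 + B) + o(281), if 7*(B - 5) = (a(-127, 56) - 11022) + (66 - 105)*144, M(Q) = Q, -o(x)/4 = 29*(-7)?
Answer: -1612844/7 ≈ -2.3041e+5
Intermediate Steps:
o(x) = 812 (o(x) = -116*(-7) = -4*(-203) = 812)
K(m, b) = 4
a(f, n) = 4
B = -16599/7 (B = 5 + ((4 - 11022) + (66 - 105)*144)/7 = 5 + (-11018 - 39*144)/7 = 5 + (-11018 - 5616)/7 = 5 + (⅐)*(-16634) = 5 - 16634/7 = -16599/7 ≈ -2371.3)
(-228847 + B) + o(281) = (-228847 - 16599/7) + 812 = -1618528/7 + 812 = -1612844/7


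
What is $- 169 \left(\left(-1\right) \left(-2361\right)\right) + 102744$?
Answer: $-296265$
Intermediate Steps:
$- 169 \left(\left(-1\right) \left(-2361\right)\right) + 102744 = \left(-169\right) 2361 + 102744 = -399009 + 102744 = -296265$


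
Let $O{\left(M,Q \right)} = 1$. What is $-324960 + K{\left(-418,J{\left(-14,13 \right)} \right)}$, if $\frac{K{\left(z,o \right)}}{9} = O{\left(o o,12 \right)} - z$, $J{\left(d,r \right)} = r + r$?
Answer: $-321189$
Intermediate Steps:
$J{\left(d,r \right)} = 2 r$
$K{\left(z,o \right)} = 9 - 9 z$ ($K{\left(z,o \right)} = 9 \left(1 - z\right) = 9 - 9 z$)
$-324960 + K{\left(-418,J{\left(-14,13 \right)} \right)} = -324960 + \left(9 - -3762\right) = -324960 + \left(9 + 3762\right) = -324960 + 3771 = -321189$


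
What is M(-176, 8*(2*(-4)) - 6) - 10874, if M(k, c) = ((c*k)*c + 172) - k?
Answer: -872926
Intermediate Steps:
M(k, c) = 172 - k + k*c² (M(k, c) = (k*c² + 172) - k = (172 + k*c²) - k = 172 - k + k*c²)
M(-176, 8*(2*(-4)) - 6) - 10874 = (172 - 1*(-176) - 176*(8*(2*(-4)) - 6)²) - 10874 = (172 + 176 - 176*(8*(-8) - 6)²) - 10874 = (172 + 176 - 176*(-64 - 6)²) - 10874 = (172 + 176 - 176*(-70)²) - 10874 = (172 + 176 - 176*4900) - 10874 = (172 + 176 - 862400) - 10874 = -862052 - 10874 = -872926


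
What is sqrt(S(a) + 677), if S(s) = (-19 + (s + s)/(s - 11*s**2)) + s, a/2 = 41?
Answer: 3*sqrt(66747882)/901 ≈ 27.203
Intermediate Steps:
a = 82 (a = 2*41 = 82)
S(s) = -19 + s + 2*s/(s - 11*s**2) (S(s) = (-19 + (2*s)/(s - 11*s**2)) + s = (-19 + 2*s/(s - 11*s**2)) + s = -19 + s + 2*s/(s - 11*s**2))
sqrt(S(a) + 677) = sqrt((17 - 210*82 + 11*82**2)/(-1 + 11*82) + 677) = sqrt((17 - 17220 + 11*6724)/(-1 + 902) + 677) = sqrt((17 - 17220 + 73964)/901 + 677) = sqrt((1/901)*56761 + 677) = sqrt(56761/901 + 677) = sqrt(666738/901) = 3*sqrt(66747882)/901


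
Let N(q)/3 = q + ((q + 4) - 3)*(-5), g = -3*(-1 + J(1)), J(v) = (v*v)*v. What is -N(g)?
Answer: 15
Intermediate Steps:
J(v) = v³ (J(v) = v²*v = v³)
g = 0 (g = -3*(-1 + 1³) = -3*(-1 + 1) = -3*0 = 0)
N(q) = -15 - 12*q (N(q) = 3*(q + ((q + 4) - 3)*(-5)) = 3*(q + ((4 + q) - 3)*(-5)) = 3*(q + (1 + q)*(-5)) = 3*(q + (-5 - 5*q)) = 3*(-5 - 4*q) = -15 - 12*q)
-N(g) = -(-15 - 12*0) = -(-15 + 0) = -1*(-15) = 15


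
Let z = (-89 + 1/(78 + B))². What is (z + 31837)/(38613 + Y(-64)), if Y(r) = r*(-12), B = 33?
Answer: 489838561/485213301 ≈ 1.0095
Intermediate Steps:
Y(r) = -12*r
z = 97574884/12321 (z = (-89 + 1/(78 + 33))² = (-89 + 1/111)² = (-9878/111)² = 97574884/12321 ≈ 7919.4)
(z + 31837)/(38613 + Y(-64)) = (97574884/12321 + 31837)/(38613 - 12*(-64)) = 489838561/(12321*(38613 + 768)) = (489838561/12321)/39381 = (489838561/12321)*(1/39381) = 489838561/485213301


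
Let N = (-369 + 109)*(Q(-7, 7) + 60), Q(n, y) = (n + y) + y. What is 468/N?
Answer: -9/335 ≈ -0.026866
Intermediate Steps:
Q(n, y) = n + 2*y
N = -17420 (N = (-369 + 109)*((-7 + 2*7) + 60) = -260*((-7 + 14) + 60) = -260*(7 + 60) = -260*67 = -17420)
468/N = 468/(-17420) = 468*(-1/17420) = -9/335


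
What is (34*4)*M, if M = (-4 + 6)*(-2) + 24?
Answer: 2720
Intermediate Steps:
M = 20 (M = 2*(-2) + 24 = -4 + 24 = 20)
(34*4)*M = (34*4)*20 = 136*20 = 2720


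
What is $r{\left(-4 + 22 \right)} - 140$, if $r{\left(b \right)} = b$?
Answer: $-122$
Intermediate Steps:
$r{\left(-4 + 22 \right)} - 140 = \left(-4 + 22\right) - 140 = 18 - 140 = -122$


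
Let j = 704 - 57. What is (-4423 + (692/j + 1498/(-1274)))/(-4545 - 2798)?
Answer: 260419228/432333811 ≈ 0.60236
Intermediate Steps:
j = 647
(-4423 + (692/j + 1498/(-1274)))/(-4545 - 2798) = (-4423 + (692/647 + 1498/(-1274)))/(-4545 - 2798) = (-4423 + (692*(1/647) + 1498*(-1/1274)))/(-7343) = (-4423 + (692/647 - 107/91))*(-1/7343) = (-4423 - 6257/58877)*(-1/7343) = -260419228/58877*(-1/7343) = 260419228/432333811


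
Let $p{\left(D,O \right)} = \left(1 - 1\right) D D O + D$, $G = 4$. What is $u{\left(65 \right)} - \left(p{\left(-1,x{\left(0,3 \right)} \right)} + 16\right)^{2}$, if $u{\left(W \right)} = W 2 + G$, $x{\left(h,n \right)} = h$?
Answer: $-91$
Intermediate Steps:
$u{\left(W \right)} = 4 + 2 W$ ($u{\left(W \right)} = W 2 + 4 = 2 W + 4 = 4 + 2 W$)
$p{\left(D,O \right)} = D$ ($p{\left(D,O \right)} = 0 D D O + D = 0 D O + D = 0 O + D = 0 + D = D$)
$u{\left(65 \right)} - \left(p{\left(-1,x{\left(0,3 \right)} \right)} + 16\right)^{2} = \left(4 + 2 \cdot 65\right) - \left(-1 + 16\right)^{2} = \left(4 + 130\right) - 15^{2} = 134 - 225 = -91$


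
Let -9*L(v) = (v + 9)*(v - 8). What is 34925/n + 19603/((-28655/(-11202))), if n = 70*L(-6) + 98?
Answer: 282763562469/36506470 ≈ 7745.6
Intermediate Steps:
L(v) = -(-8 + v)*(9 + v)/9 (L(v) = -(v + 9)*(v - 8)/9 = -(9 + v)*(-8 + v)/9 = -(-8 + v)*(9 + v)/9)
n = 1274/3 (n = 70*(8 - ⅑*(-6) - ⅑*(-6)²) + 98 = 70*(8 + ⅔ - ⅑*36) + 98 = 70*(8 + ⅔ - 4) + 98 = 70*(14/3) + 98 = 980/3 + 98 = 1274/3 ≈ 424.67)
34925/n + 19603/((-28655/(-11202))) = 34925/(1274/3) + 19603/((-28655/(-11202))) = 34925*(3/1274) + 19603/((-28655*(-1/11202))) = 104775/1274 + 19603/(28655/11202) = 104775/1274 + 19603*(11202/28655) = 104775/1274 + 219592806/28655 = 282763562469/36506470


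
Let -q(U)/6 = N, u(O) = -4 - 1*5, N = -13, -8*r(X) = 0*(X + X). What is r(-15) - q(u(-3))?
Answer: -78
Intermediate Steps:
r(X) = 0 (r(X) = -0*(X + X) = -0*2*X = -1/8*0 = 0)
u(O) = -9 (u(O) = -4 - 5 = -9)
q(U) = 78 (q(U) = -6*(-13) = 78)
r(-15) - q(u(-3)) = 0 - 1*78 = 0 - 78 = -78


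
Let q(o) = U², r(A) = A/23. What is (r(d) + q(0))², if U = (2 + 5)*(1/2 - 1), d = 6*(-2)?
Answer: 1164241/8464 ≈ 137.55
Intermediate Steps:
d = -12
U = -7/2 (U = 7*(½ - 1) = 7*(-½) = -7/2 ≈ -3.5000)
r(A) = A/23 (r(A) = A*(1/23) = A/23)
q(o) = 49/4 (q(o) = (-7/2)² = 49/4)
(r(d) + q(0))² = ((1/23)*(-12) + 49/4)² = (-12/23 + 49/4)² = (1079/92)² = 1164241/8464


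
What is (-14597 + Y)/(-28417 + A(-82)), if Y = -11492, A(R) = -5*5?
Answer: 26089/28442 ≈ 0.91727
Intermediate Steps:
A(R) = -25
(-14597 + Y)/(-28417 + A(-82)) = (-14597 - 11492)/(-28417 - 25) = -26089/(-28442) = -26089*(-1/28442) = 26089/28442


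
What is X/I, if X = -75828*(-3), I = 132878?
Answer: 113742/66439 ≈ 1.7120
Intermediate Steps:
X = 227484
X/I = 227484/132878 = 227484*(1/132878) = 113742/66439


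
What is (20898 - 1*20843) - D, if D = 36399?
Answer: -36344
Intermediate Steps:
(20898 - 1*20843) - D = (20898 - 1*20843) - 1*36399 = (20898 - 20843) - 36399 = 55 - 36399 = -36344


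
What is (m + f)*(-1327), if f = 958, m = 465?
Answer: -1888321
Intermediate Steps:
(m + f)*(-1327) = (465 + 958)*(-1327) = 1423*(-1327) = -1888321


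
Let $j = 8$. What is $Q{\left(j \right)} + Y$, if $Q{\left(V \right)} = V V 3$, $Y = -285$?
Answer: $-93$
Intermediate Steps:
$Q{\left(V \right)} = 3 V^{2}$ ($Q{\left(V \right)} = V^{2} \cdot 3 = 3 V^{2}$)
$Q{\left(j \right)} + Y = 3 \cdot 8^{2} - 285 = 3 \cdot 64 - 285 = 192 - 285 = -93$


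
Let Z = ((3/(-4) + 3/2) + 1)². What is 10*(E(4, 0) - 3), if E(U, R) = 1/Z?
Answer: -1310/49 ≈ -26.735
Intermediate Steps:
Z = 49/16 (Z = ((3*(-¼) + 3*(½)) + 1)² = ((-¾ + 3/2) + 1)² = (¾ + 1)² = (7/4)² = 49/16 ≈ 3.0625)
E(U, R) = 16/49 (E(U, R) = 1/(49/16) = 16/49)
10*(E(4, 0) - 3) = 10*(16/49 - 3) = 10*(-131/49) = -1310/49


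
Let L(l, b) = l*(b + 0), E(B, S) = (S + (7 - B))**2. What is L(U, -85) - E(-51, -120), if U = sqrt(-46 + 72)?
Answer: -3844 - 85*sqrt(26) ≈ -4277.4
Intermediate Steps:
U = sqrt(26) ≈ 5.0990
E(B, S) = (7 + S - B)**2
L(l, b) = b*l (L(l, b) = l*b = b*l)
L(U, -85) - E(-51, -120) = -85*sqrt(26) - (7 - 120 - 1*(-51))**2 = -85*sqrt(26) - (7 - 120 + 51)**2 = -85*sqrt(26) - 1*(-62)**2 = -85*sqrt(26) - 1*3844 = -85*sqrt(26) - 3844 = -3844 - 85*sqrt(26)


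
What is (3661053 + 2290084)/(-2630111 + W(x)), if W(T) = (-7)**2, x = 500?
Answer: -5951137/2630062 ≈ -2.2627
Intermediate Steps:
W(T) = 49
(3661053 + 2290084)/(-2630111 + W(x)) = (3661053 + 2290084)/(-2630111 + 49) = 5951137/(-2630062) = 5951137*(-1/2630062) = -5951137/2630062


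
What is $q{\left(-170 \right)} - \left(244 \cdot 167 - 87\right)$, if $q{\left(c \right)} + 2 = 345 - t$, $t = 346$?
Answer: $-40664$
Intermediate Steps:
$q{\left(c \right)} = -3$ ($q{\left(c \right)} = -2 + \left(345 - 346\right) = -2 - 1 = -3$)
$q{\left(-170 \right)} - \left(244 \cdot 167 - 87\right) = -3 - \left(244 \cdot 167 - 87\right) = -3 - \left(40748 - 87\right) = -3 - 40661 = -40664$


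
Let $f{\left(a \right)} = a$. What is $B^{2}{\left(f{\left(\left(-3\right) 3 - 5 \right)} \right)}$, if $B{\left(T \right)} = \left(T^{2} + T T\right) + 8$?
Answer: $160000$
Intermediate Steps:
$B{\left(T \right)} = 8 + 2 T^{2}$ ($B{\left(T \right)} = \left(T^{2} + T^{2}\right) + 8 = 2 T^{2} + 8 = 8 + 2 T^{2}$)
$B^{2}{\left(f{\left(\left(-3\right) 3 - 5 \right)} \right)} = \left(8 + 2 \left(\left(-3\right) 3 - 5\right)^{2}\right)^{2} = \left(8 + 2 \left(-9 - 5\right)^{2}\right)^{2} = \left(8 + 2 \left(-14\right)^{2}\right)^{2} = \left(8 + 2 \cdot 196\right)^{2} = \left(8 + 392\right)^{2} = 400^{2} = 160000$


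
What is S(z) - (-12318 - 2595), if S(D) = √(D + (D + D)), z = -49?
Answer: 14913 + 7*I*√3 ≈ 14913.0 + 12.124*I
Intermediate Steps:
S(D) = √3*√D (S(D) = √(D + 2*D) = √(3*D) = √3*√D)
S(z) - (-12318 - 2595) = √3*√(-49) - (-12318 - 2595) = √3*(7*I) - 1*(-14913) = 7*I*√3 + 14913 = 14913 + 7*I*√3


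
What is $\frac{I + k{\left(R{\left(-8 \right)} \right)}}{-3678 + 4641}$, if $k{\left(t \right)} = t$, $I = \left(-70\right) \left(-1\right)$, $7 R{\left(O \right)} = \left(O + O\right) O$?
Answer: $\frac{206}{2247} \approx 0.091678$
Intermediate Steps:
$R{\left(O \right)} = \frac{2 O^{2}}{7}$ ($R{\left(O \right)} = \frac{\left(O + O\right) O}{7} = \frac{2 O O}{7} = \frac{2 O^{2}}{7}$)
$I = 70$
$\frac{I + k{\left(R{\left(-8 \right)} \right)}}{-3678 + 4641} = \frac{70 + \frac{2 \left(-8\right)^{2}}{7}}{-3678 + 4641} = \frac{70 + \frac{2}{7} \cdot 64}{963} = \left(70 + \frac{128}{7}\right) \frac{1}{963} = \frac{618}{7} \cdot \frac{1}{963} = \frac{206}{2247}$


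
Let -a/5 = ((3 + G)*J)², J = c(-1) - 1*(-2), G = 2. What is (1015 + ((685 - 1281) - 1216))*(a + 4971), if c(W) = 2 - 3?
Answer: -3862262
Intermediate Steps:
c(W) = -1
J = 1 (J = -1 - 1*(-2) = -1 + 2 = 1)
a = -125 (a = -5*(3 + 2)² = -5*(5*1)² = -5*5² = -5*25 = -125)
(1015 + ((685 - 1281) - 1216))*(a + 4971) = (1015 + ((685 - 1281) - 1216))*(-125 + 4971) = (1015 + (-596 - 1216))*4846 = (1015 - 1812)*4846 = -797*4846 = -3862262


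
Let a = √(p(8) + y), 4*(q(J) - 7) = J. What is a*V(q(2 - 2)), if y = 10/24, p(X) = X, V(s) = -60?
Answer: -10*√303 ≈ -174.07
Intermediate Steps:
q(J) = 7 + J/4
y = 5/12 (y = 10*(1/24) = 5/12 ≈ 0.41667)
a = √303/6 (a = √(8 + 5/12) = √(101/12) = √303/6 ≈ 2.9011)
a*V(q(2 - 2)) = (√303/6)*(-60) = -10*√303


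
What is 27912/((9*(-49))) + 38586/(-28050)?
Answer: -44441557/687225 ≈ -64.668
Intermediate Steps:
27912/((9*(-49))) + 38586/(-28050) = 27912/(-441) + 38586*(-1/28050) = 27912*(-1/441) - 6431/4675 = -9304/147 - 6431/4675 = -44441557/687225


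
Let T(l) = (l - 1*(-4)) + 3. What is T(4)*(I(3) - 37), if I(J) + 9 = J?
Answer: -473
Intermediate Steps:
I(J) = -9 + J
T(l) = 7 + l (T(l) = (l + 4) + 3 = (4 + l) + 3 = 7 + l)
T(4)*(I(3) - 37) = (7 + 4)*((-9 + 3) - 37) = 11*(-6 - 37) = 11*(-43) = -473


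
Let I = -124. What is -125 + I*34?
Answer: -4341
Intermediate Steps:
-125 + I*34 = -125 - 124*34 = -125 - 4216 = -4341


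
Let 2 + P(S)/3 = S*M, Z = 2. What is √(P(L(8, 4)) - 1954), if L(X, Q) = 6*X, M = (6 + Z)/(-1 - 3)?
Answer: 2*I*√562 ≈ 47.413*I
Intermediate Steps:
M = -2 (M = (6 + 2)/(-1 - 3) = 8/(-4) = 8*(-¼) = -2)
P(S) = -6 - 6*S (P(S) = -6 + 3*(S*(-2)) = -6 + 3*(-2*S) = -6 - 6*S)
√(P(L(8, 4)) - 1954) = √((-6 - 36*8) - 1954) = √((-6 - 6*48) - 1954) = √((-6 - 288) - 1954) = √(-294 - 1954) = √(-2248) = 2*I*√562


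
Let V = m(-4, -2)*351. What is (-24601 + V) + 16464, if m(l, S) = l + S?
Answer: -10243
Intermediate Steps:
m(l, S) = S + l
V = -2106 (V = (-2 - 4)*351 = -6*351 = -2106)
(-24601 + V) + 16464 = (-24601 - 2106) + 16464 = -26707 + 16464 = -10243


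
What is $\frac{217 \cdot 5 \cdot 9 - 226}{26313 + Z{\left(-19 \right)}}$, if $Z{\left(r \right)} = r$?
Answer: $\frac{9539}{26294} \approx 0.36278$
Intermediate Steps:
$\frac{217 \cdot 5 \cdot 9 - 226}{26313 + Z{\left(-19 \right)}} = \frac{217 \cdot 5 \cdot 9 - 226}{26313 - 19} = \frac{217 \cdot 45 - 226}{26294} = \left(9765 - 226\right) \frac{1}{26294} = 9539 \cdot \frac{1}{26294} = \frac{9539}{26294}$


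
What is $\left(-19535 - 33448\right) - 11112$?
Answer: $-64095$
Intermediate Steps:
$\left(-19535 - 33448\right) - 11112 = -52983 - 11112 = -64095$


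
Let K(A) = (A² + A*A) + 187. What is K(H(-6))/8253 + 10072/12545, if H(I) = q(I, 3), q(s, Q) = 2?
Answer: 28523497/34511295 ≈ 0.82650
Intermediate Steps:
H(I) = 2
K(A) = 187 + 2*A² (K(A) = (A² + A²) + 187 = 2*A² + 187 = 187 + 2*A²)
K(H(-6))/8253 + 10072/12545 = (187 + 2*2²)/8253 + 10072/12545 = (187 + 2*4)*(1/8253) + 10072*(1/12545) = (187 + 8)*(1/8253) + 10072/12545 = 195*(1/8253) + 10072/12545 = 65/2751 + 10072/12545 = 28523497/34511295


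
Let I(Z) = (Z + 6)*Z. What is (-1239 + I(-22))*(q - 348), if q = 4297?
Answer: -3502763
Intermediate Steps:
I(Z) = Z*(6 + Z) (I(Z) = (6 + Z)*Z = Z*(6 + Z))
(-1239 + I(-22))*(q - 348) = (-1239 - 22*(6 - 22))*(4297 - 348) = (-1239 - 22*(-16))*3949 = (-1239 + 352)*3949 = -887*3949 = -3502763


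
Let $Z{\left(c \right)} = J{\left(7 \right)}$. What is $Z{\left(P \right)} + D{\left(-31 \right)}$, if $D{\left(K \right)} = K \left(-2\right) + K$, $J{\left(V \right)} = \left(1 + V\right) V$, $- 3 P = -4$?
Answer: $87$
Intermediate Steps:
$P = \frac{4}{3}$ ($P = \left(- \frac{1}{3}\right) \left(-4\right) = \frac{4}{3} \approx 1.3333$)
$J{\left(V \right)} = V \left(1 + V\right)$
$Z{\left(c \right)} = 56$ ($Z{\left(c \right)} = 7 \left(1 + 7\right) = 7 \cdot 8 = 56$)
$D{\left(K \right)} = - K$ ($D{\left(K \right)} = - 2 K + K = - K$)
$Z{\left(P \right)} + D{\left(-31 \right)} = 56 - -31 = 56 + 31 = 87$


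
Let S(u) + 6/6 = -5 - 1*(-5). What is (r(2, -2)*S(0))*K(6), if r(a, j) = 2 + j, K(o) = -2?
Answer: 0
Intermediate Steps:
S(u) = -1 (S(u) = -1 + (-5 - 1*(-5)) = -1 + (-5 + 5) = -1 + 0 = -1)
(r(2, -2)*S(0))*K(6) = ((2 - 2)*(-1))*(-2) = (0*(-1))*(-2) = 0*(-2) = 0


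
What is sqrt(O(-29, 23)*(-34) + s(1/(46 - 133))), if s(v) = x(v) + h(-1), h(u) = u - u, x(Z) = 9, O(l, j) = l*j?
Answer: 7*sqrt(463) ≈ 150.62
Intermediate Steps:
O(l, j) = j*l
h(u) = 0
s(v) = 9 (s(v) = 9 + 0 = 9)
sqrt(O(-29, 23)*(-34) + s(1/(46 - 133))) = sqrt((23*(-29))*(-34) + 9) = sqrt(-667*(-34) + 9) = sqrt(22678 + 9) = sqrt(22687) = 7*sqrt(463)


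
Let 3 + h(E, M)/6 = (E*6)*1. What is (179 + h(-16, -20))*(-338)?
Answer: 140270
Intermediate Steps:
h(E, M) = -18 + 36*E (h(E, M) = -18 + 6*((E*6)*1) = -18 + 6*((6*E)*1) = -18 + 6*(6*E) = -18 + 36*E)
(179 + h(-16, -20))*(-338) = (179 + (-18 + 36*(-16)))*(-338) = (179 + (-18 - 576))*(-338) = (179 - 594)*(-338) = -415*(-338) = 140270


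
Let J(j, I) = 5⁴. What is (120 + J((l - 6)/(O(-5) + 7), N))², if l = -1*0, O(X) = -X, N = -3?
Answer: 555025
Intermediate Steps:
l = 0
J(j, I) = 625
(120 + J((l - 6)/(O(-5) + 7), N))² = (120 + 625)² = 745² = 555025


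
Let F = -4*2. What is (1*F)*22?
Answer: -176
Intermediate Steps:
F = -8
(1*F)*22 = (1*(-8))*22 = -8*22 = -176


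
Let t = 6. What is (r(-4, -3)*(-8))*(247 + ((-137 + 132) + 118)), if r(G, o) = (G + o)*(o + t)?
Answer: 60480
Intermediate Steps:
r(G, o) = (6 + o)*(G + o) (r(G, o) = (G + o)*(o + 6) = (G + o)*(6 + o) = (6 + o)*(G + o))
(r(-4, -3)*(-8))*(247 + ((-137 + 132) + 118)) = (((-3)² + 6*(-4) + 6*(-3) - 4*(-3))*(-8))*(247 + ((-137 + 132) + 118)) = ((9 - 24 - 18 + 12)*(-8))*(247 + (-5 + 118)) = (-21*(-8))*(247 + 113) = 168*360 = 60480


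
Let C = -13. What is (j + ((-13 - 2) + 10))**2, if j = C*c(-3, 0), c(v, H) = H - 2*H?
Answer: 25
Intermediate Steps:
c(v, H) = -H
j = 0 (j = -(-13)*0 = -13*0 = 0)
(j + ((-13 - 2) + 10))**2 = (0 + ((-13 - 2) + 10))**2 = (0 + (-15 + 10))**2 = (0 - 5)**2 = (-5)**2 = 25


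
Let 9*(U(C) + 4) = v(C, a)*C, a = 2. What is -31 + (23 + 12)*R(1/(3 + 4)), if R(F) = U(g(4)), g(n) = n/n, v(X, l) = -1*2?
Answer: -1609/9 ≈ -178.78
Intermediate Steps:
v(X, l) = -2
g(n) = 1
U(C) = -4 - 2*C/9 (U(C) = -4 + (-2*C)/9 = -4 - 2*C/9)
R(F) = -38/9 (R(F) = -4 - 2/9*1 = -4 - 2/9 = -38/9)
-31 + (23 + 12)*R(1/(3 + 4)) = -31 + (23 + 12)*(-38/9) = -31 + 35*(-38/9) = -31 - 1330/9 = -1609/9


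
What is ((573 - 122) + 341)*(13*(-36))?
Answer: -370656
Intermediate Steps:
((573 - 122) + 341)*(13*(-36)) = (451 + 341)*(-468) = 792*(-468) = -370656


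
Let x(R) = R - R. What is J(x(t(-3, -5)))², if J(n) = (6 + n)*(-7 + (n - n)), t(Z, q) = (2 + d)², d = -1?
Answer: 1764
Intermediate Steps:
t(Z, q) = 1 (t(Z, q) = (2 - 1)² = 1² = 1)
x(R) = 0
J(n) = -42 - 7*n (J(n) = (6 + n)*(-7 + 0) = (6 + n)*(-7) = -42 - 7*n)
J(x(t(-3, -5)))² = (-42 - 7*0)² = (-42 + 0)² = (-42)² = 1764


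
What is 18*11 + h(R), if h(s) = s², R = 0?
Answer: 198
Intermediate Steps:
18*11 + h(R) = 18*11 + 0² = 198 + 0 = 198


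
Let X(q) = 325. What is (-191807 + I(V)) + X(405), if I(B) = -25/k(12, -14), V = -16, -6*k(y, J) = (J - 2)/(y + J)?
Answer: -765853/4 ≈ -1.9146e+5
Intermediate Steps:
k(y, J) = -(-2 + J)/(6*(J + y)) (k(y, J) = -(J - 2)/(6*(y + J)) = -(-2 + J)/(6*(J + y)))
I(B) = 75/4 (I(B) = -25*6*(-14 + 12)/(2 - 1*(-14)) = -25*(-12/(2 + 14)) = -25/((⅙)*(-½)*16) = -25/(-4/3) = -25*(-¾) = 75/4)
(-191807 + I(V)) + X(405) = (-191807 + 75/4) + 325 = -767153/4 + 325 = -765853/4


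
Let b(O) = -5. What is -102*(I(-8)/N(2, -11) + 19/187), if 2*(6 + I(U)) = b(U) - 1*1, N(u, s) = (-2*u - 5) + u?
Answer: -10896/77 ≈ -141.51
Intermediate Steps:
N(u, s) = -5 - u (N(u, s) = (-5 - 2*u) + u = -5 - u)
I(U) = -9 (I(U) = -6 + (-5 - 1*1)/2 = -6 + (-5 - 1)/2 = -6 + (1/2)*(-6) = -6 - 3 = -9)
-102*(I(-8)/N(2, -11) + 19/187) = -102*(-9/(-5 - 1*2) + 19/187) = -102*(-9/(-5 - 2) + 19*(1/187)) = -102*(-9/(-7) + 19/187) = -102*(-9*(-1/7) + 19/187) = -102*(9/7 + 19/187) = -102*1816/1309 = -10896/77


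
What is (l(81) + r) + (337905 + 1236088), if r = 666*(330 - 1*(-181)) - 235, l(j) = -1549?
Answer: 1912535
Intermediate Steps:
r = 340091 (r = 666*(330 + 181) - 235 = 666*511 - 235 = 340326 - 235 = 340091)
(l(81) + r) + (337905 + 1236088) = (-1549 + 340091) + (337905 + 1236088) = 338542 + 1573993 = 1912535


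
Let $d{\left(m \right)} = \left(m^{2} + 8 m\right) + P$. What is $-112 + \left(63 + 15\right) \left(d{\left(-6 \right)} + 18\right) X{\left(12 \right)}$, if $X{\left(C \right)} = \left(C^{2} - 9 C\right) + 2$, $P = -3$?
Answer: $8780$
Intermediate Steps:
$d{\left(m \right)} = -3 + m^{2} + 8 m$ ($d{\left(m \right)} = \left(m^{2} + 8 m\right) - 3 = -3 + m^{2} + 8 m$)
$X{\left(C \right)} = 2 + C^{2} - 9 C$
$-112 + \left(63 + 15\right) \left(d{\left(-6 \right)} + 18\right) X{\left(12 \right)} = -112 + \left(63 + 15\right) \left(\left(-3 + \left(-6\right)^{2} + 8 \left(-6\right)\right) + 18\right) \left(2 + 12^{2} - 108\right) = -112 + 78 \left(\left(-3 + 36 - 48\right) + 18\right) \left(2 + 144 - 108\right) = -112 + 78 \left(-15 + 18\right) 38 = -112 + 78 \cdot 3 \cdot 38 = -112 + 234 \cdot 38 = -112 + 8892 = 8780$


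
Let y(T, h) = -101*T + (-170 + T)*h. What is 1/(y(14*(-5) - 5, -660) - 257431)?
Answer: -1/88156 ≈ -1.1344e-5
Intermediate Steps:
y(T, h) = -101*T + h*(-170 + T)
1/(y(14*(-5) - 5, -660) - 257431) = 1/((-170*(-660) - 101*(14*(-5) - 5) + (14*(-5) - 5)*(-660)) - 257431) = 1/((112200 - 101*(-70 - 5) + (-70 - 5)*(-660)) - 257431) = 1/((112200 - 101*(-75) - 75*(-660)) - 257431) = 1/((112200 + 7575 + 49500) - 257431) = 1/(169275 - 257431) = 1/(-88156) = -1/88156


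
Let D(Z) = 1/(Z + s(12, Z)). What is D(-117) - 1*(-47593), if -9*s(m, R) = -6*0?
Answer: 5568380/117 ≈ 47593.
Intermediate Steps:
s(m, R) = 0 (s(m, R) = -(-2)*0/3 = -⅑*0 = 0)
D(Z) = 1/Z (D(Z) = 1/(Z + 0) = 1/Z)
D(-117) - 1*(-47593) = 1/(-117) - 1*(-47593) = -1/117 + 47593 = 5568380/117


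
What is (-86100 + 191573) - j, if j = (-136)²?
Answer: 86977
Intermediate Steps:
j = 18496
(-86100 + 191573) - j = (-86100 + 191573) - 1*18496 = 105473 - 18496 = 86977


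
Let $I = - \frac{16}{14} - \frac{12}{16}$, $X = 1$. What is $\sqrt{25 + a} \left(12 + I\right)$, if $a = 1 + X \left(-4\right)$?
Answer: $\frac{283 \sqrt{22}}{28} \approx 47.407$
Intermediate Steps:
$a = -3$ ($a = 1 + 1 \left(-4\right) = 1 - 4 = -3$)
$I = - \frac{53}{28}$ ($I = \left(-16\right) \frac{1}{14} - \frac{3}{4} = - \frac{8}{7} - \frac{3}{4} = - \frac{53}{28} \approx -1.8929$)
$\sqrt{25 + a} \left(12 + I\right) = \sqrt{25 - 3} \left(12 - \frac{53}{28}\right) = \sqrt{22} \cdot \frac{283}{28} = \frac{283 \sqrt{22}}{28}$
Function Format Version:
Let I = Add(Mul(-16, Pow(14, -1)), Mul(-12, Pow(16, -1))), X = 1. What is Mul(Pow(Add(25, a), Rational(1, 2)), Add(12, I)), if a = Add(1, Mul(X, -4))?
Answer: Mul(Rational(283, 28), Pow(22, Rational(1, 2))) ≈ 47.407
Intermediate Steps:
a = -3 (a = Add(1, Mul(1, -4)) = Add(1, -4) = -3)
I = Rational(-53, 28) (I = Add(Mul(-16, Rational(1, 14)), Mul(-12, Rational(1, 16))) = Add(Rational(-8, 7), Rational(-3, 4)) = Rational(-53, 28) ≈ -1.8929)
Mul(Pow(Add(25, a), Rational(1, 2)), Add(12, I)) = Mul(Pow(Add(25, -3), Rational(1, 2)), Add(12, Rational(-53, 28))) = Mul(Pow(22, Rational(1, 2)), Rational(283, 28)) = Mul(Rational(283, 28), Pow(22, Rational(1, 2)))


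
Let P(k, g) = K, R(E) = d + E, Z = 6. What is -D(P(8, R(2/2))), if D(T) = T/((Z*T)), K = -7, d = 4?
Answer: -1/6 ≈ -0.16667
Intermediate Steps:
R(E) = 4 + E
P(k, g) = -7
D(T) = 1/6 (D(T) = T/((6*T)) = T*(1/(6*T)) = 1/6)
-D(P(8, R(2/2))) = -1*1/6 = -1/6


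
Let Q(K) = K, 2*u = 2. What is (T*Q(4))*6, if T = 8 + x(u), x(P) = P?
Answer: 216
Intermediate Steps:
u = 1 (u = (½)*2 = 1)
T = 9 (T = 8 + 1 = 9)
(T*Q(4))*6 = (9*4)*6 = 36*6 = 216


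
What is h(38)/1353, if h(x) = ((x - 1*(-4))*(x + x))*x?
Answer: 40432/451 ≈ 89.650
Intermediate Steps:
h(x) = 2*x²*(4 + x) (h(x) = ((x + 4)*(2*x))*x = ((4 + x)*(2*x))*x = (2*x*(4 + x))*x = 2*x²*(4 + x))
h(38)/1353 = (2*38²*(4 + 38))/1353 = (2*1444*42)*(1/1353) = 121296*(1/1353) = 40432/451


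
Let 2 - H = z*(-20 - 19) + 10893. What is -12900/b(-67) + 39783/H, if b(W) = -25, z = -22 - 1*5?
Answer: 6123321/11944 ≈ 512.67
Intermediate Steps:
z = -27 (z = -22 - 5 = -27)
H = -11944 (H = 2 - (-27*(-20 - 19) + 10893) = 2 - (-27*(-39) + 10893) = 2 - (1053 + 10893) = 2 - 1*11946 = 2 - 11946 = -11944)
-12900/b(-67) + 39783/H = -12900/(-25) + 39783/(-11944) = -12900*(-1/25) + 39783*(-1/11944) = 516 - 39783/11944 = 6123321/11944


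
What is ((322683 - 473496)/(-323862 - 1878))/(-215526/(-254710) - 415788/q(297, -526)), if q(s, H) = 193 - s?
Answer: 5548628111/47923491408578 ≈ 0.00011578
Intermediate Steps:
((322683 - 473496)/(-323862 - 1878))/(-215526/(-254710) - 415788/q(297, -526)) = ((322683 - 473496)/(-323862 - 1878))/(-215526/(-254710) - 415788/(193 - 1*297)) = (-150813/(-325740))/(-215526*(-1/254710) - 415788/(193 - 297)) = (-150813*(-1/325740))/(107763/127355 - 415788/(-104)) = 50271/(108580*(107763/127355 - 415788*(-1/104))) = 50271/(108580*(107763/127355 + 103947/26)) = 50271/(108580*(13240972023/3311230)) = (50271/108580)*(3311230/13240972023) = 5548628111/47923491408578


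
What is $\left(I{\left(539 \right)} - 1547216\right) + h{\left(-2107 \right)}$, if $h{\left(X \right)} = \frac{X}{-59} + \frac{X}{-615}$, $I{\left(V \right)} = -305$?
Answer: $- \frac{56150379367}{36285} \approx -1.5475 \cdot 10^{6}$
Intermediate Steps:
$h{\left(X \right)} = - \frac{674 X}{36285}$ ($h{\left(X \right)} = X \left(- \frac{1}{59}\right) + X \left(- \frac{1}{615}\right) = - \frac{X}{59} - \frac{X}{615} = - \frac{674 X}{36285}$)
$\left(I{\left(539 \right)} - 1547216\right) + h{\left(-2107 \right)} = \left(-305 - 1547216\right) - - \frac{1420118}{36285} = -1547521 + \frac{1420118}{36285} = - \frac{56150379367}{36285}$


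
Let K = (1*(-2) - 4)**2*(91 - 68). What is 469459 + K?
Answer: 470287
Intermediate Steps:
K = 828 (K = (-2 - 4)**2*23 = (-6)**2*23 = 36*23 = 828)
469459 + K = 469459 + 828 = 470287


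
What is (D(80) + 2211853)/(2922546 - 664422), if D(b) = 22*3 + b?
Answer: 737333/752708 ≈ 0.97957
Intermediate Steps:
D(b) = 66 + b
(D(80) + 2211853)/(2922546 - 664422) = ((66 + 80) + 2211853)/(2922546 - 664422) = (146 + 2211853)/2258124 = 2211999*(1/2258124) = 737333/752708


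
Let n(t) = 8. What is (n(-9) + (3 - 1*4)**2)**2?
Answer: 81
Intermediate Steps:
(n(-9) + (3 - 1*4)**2)**2 = (8 + (3 - 1*4)**2)**2 = (8 + (3 - 4)**2)**2 = (8 + (-1)**2)**2 = (8 + 1)**2 = 9**2 = 81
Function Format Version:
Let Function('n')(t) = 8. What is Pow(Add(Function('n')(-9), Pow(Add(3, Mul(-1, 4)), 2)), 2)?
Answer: 81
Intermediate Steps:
Pow(Add(Function('n')(-9), Pow(Add(3, Mul(-1, 4)), 2)), 2) = Pow(Add(8, Pow(Add(3, Mul(-1, 4)), 2)), 2) = Pow(Add(8, Pow(Add(3, -4), 2)), 2) = Pow(Add(8, Pow(-1, 2)), 2) = Pow(Add(8, 1), 2) = Pow(9, 2) = 81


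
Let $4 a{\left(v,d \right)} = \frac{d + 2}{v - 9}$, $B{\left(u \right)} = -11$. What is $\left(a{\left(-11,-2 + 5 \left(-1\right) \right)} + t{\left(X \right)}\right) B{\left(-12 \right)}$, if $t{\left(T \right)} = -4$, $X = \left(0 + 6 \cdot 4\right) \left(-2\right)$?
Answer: $\frac{693}{16} \approx 43.313$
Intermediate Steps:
$a{\left(v,d \right)} = \frac{2 + d}{4 \left(-9 + v\right)}$ ($a{\left(v,d \right)} = \frac{\left(d + 2\right) \frac{1}{v - 9}}{4} = \frac{\left(2 + d\right) \frac{1}{-9 + v}}{4} = \frac{\frac{1}{-9 + v} \left(2 + d\right)}{4} = \frac{2 + d}{4 \left(-9 + v\right)}$)
$X = -48$ ($X = \left(0 + 24\right) \left(-2\right) = 24 \left(-2\right) = -48$)
$\left(a{\left(-11,-2 + 5 \left(-1\right) \right)} + t{\left(X \right)}\right) B{\left(-12 \right)} = \left(\frac{2 + \left(-2 + 5 \left(-1\right)\right)}{4 \left(-9 - 11\right)} - 4\right) \left(-11\right) = \left(\frac{2 - 7}{4 \left(-20\right)} - 4\right) \left(-11\right) = \left(\frac{1}{4} \left(- \frac{1}{20}\right) \left(2 - 7\right) - 4\right) \left(-11\right) = \left(\frac{1}{4} \left(- \frac{1}{20}\right) \left(-5\right) - 4\right) \left(-11\right) = \left(\frac{1}{16} - 4\right) \left(-11\right) = \left(- \frac{63}{16}\right) \left(-11\right) = \frac{693}{16}$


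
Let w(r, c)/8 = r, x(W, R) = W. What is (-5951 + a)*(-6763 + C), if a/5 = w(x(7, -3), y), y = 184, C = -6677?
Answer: 76218240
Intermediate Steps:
w(r, c) = 8*r
a = 280 (a = 5*(8*7) = 5*56 = 280)
(-5951 + a)*(-6763 + C) = (-5951 + 280)*(-6763 - 6677) = -5671*(-13440) = 76218240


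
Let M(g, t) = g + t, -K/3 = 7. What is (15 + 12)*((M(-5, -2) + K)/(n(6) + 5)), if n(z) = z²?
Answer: -756/41 ≈ -18.439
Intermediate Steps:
K = -21 (K = -3*7 = -21)
(15 + 12)*((M(-5, -2) + K)/(n(6) + 5)) = (15 + 12)*(((-5 - 2) - 21)/(6² + 5)) = 27*((-7 - 21)/(36 + 5)) = 27*(-28/41) = -756/41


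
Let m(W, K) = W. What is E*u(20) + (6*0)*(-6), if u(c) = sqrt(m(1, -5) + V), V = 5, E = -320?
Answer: -320*sqrt(6) ≈ -783.84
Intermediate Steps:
u(c) = sqrt(6) (u(c) = sqrt(1 + 5) = sqrt(6))
E*u(20) + (6*0)*(-6) = -320*sqrt(6) + (6*0)*(-6) = -320*sqrt(6) + 0*(-6) = -320*sqrt(6) + 0 = -320*sqrt(6)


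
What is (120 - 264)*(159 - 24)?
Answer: -19440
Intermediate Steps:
(120 - 264)*(159 - 24) = -144*135 = -19440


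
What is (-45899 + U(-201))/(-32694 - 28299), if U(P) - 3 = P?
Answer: 46097/60993 ≈ 0.75578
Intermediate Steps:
U(P) = 3 + P
(-45899 + U(-201))/(-32694 - 28299) = (-45899 + (3 - 201))/(-32694 - 28299) = (-45899 - 198)/(-60993) = -46097*(-1/60993) = 46097/60993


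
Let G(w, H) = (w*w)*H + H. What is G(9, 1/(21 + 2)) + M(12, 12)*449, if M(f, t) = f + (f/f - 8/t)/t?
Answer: 4474543/828 ≈ 5404.0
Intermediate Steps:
G(w, H) = H + H*w² (G(w, H) = w²*H + H = H*w² + H = H + H*w²)
M(f, t) = f + (1 - 8/t)/t
G(9, 1/(21 + 2)) + M(12, 12)*449 = (1 + 9²)/(21 + 2) + (12 + 1/12 - 8/12²)*449 = (1 + 81)/23 + (12 + 1/12 - 8*1/144)*449 = (1/23)*82 + (12 + 1/12 - 1/18)*449 = 82/23 + (433/36)*449 = 82/23 + 194417/36 = 4474543/828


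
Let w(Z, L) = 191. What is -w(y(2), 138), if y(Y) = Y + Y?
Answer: -191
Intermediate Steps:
y(Y) = 2*Y
-w(y(2), 138) = -1*191 = -191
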